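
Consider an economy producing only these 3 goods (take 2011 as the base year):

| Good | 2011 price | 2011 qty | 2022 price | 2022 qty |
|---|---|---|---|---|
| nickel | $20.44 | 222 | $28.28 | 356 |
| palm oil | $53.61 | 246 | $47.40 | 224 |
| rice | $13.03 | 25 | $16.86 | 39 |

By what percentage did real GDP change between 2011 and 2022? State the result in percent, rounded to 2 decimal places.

9.65%

Real GDP 2011 = Nominal GDP 2011 = 20.44·222 + 53.61·246 + 13.03·25 = 18051.49.
Real GDP 2022 (at 2011 prices) = 20.44·356 + 53.61·224 + 13.03·39 = 19793.45.
Real growth = 19793.45/18051.49 − 1 = 0.0965.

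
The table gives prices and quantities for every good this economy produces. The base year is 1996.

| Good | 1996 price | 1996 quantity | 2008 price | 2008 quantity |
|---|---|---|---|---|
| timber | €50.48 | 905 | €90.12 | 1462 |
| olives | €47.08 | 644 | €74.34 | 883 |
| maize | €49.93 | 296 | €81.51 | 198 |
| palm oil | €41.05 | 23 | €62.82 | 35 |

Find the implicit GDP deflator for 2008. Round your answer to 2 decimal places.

170.28

Nominal GDP 2008 = 90.12·1462 + 74.34·883 + 81.51·198 + 62.82·35 = 215735.34.
Real GDP 2008 (at 1996 prices) = 50.48·1462 + 47.08·883 + 49.93·198 + 41.05·35 = 126696.29.
Deflator = Nominal/Real × 100 = 215735.34/126696.29 × 100 = 170.278.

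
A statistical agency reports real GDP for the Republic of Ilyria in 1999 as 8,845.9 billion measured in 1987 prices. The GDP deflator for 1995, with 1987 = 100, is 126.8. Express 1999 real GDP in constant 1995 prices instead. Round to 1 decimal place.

11,216.6 billion

Real GDP in 1995 prices = Real GDP in 1987 prices × (P_1995/P_1987) = 8845.9 × 1.268 = 11216.60.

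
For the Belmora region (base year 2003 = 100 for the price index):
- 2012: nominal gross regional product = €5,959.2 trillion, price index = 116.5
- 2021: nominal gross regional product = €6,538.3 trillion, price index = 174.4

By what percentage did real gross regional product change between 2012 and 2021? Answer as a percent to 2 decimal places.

Deflate each year: 2012 → 5959.2/1.165 = 5115.19; 2021 → 6538.3/1.744 = 3749.03.
So real gross regional product changed by 3749.03/5115.19 − 1 = -0.2671, i.e. -26.71%.

-26.71%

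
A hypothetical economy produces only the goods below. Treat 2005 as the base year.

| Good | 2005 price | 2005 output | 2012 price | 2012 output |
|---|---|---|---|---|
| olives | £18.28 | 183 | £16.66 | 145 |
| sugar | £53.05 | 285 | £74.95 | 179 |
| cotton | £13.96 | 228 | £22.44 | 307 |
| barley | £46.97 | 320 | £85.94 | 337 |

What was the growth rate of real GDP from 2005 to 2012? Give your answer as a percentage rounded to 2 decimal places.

Real GDP 2005 = Nominal GDP 2005 = 18.28·183 + 53.05·285 + 13.96·228 + 46.97·320 = 36677.77.
Real GDP 2012 (at 2005 prices) = 18.28·145 + 53.05·179 + 13.96·307 + 46.97·337 = 32261.16.
Real growth = 32261.16/36677.77 − 1 = -0.1204.

-12.04%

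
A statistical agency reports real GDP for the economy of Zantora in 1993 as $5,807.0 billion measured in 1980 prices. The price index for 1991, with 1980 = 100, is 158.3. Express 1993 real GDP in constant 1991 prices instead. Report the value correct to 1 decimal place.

$9,192.5 billion

Real GDP in 1991 prices = Real GDP in 1980 prices × (P_1991/P_1980) = 5807.0 × 1.583 = 9192.48.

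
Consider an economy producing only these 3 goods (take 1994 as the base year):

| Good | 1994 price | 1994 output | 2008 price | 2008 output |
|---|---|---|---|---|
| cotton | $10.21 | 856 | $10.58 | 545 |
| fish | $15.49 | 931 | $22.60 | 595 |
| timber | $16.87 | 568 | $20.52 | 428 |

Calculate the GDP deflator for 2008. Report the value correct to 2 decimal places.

Nominal GDP 2008 = 10.58·545 + 22.60·595 + 20.52·428 = 27995.66.
Real GDP 2008 (at 1994 prices) = 10.21·545 + 15.49·595 + 16.87·428 = 22001.36.
Deflator = Nominal/Real × 100 = 27995.66/22001.36 × 100 = 127.245.

127.25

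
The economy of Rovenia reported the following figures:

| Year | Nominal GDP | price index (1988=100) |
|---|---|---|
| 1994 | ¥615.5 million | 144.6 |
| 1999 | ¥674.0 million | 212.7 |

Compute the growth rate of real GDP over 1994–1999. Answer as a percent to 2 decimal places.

Deflate each year: 1994 → 615.5/1.446 = 425.66; 1999 → 674.0/2.127 = 316.88.
So real GDP changed by 316.88/425.66 − 1 = -0.2556, i.e. -25.56%.

-25.56%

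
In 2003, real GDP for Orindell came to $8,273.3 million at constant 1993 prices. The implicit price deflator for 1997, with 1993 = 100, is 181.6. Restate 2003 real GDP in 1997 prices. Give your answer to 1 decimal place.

$15,024.3 million

Real GDP in 1997 prices = Real GDP in 1993 prices × (P_1997/P_1993) = 8273.3 × 1.816 = 15024.31.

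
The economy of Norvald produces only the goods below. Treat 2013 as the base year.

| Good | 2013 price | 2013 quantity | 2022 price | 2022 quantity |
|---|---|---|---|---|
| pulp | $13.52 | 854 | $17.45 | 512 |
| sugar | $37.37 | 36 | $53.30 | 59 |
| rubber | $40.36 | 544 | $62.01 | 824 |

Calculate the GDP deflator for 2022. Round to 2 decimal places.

149.06

Nominal GDP 2022 = 17.45·512 + 53.30·59 + 62.01·824 = 63175.34.
Real GDP 2022 (at 2013 prices) = 13.52·512 + 37.37·59 + 40.36·824 = 42383.71.
Deflator = Nominal/Real × 100 = 63175.34/42383.71 × 100 = 149.056.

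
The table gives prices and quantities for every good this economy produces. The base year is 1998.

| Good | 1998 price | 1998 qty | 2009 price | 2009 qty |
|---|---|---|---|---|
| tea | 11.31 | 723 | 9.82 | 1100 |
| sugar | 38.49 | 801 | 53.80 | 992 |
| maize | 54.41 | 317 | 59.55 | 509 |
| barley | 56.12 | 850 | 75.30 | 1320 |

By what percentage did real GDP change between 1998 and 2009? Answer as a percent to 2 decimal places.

46.59%

Real GDP 1998 = Nominal GDP 1998 = 11.31·723 + 38.49·801 + 54.41·317 + 56.12·850 = 103957.59.
Real GDP 2009 (at 1998 prices) = 11.31·1100 + 38.49·992 + 54.41·509 + 56.12·1320 = 152396.17.
Real growth = 152396.17/103957.59 − 1 = 0.4659.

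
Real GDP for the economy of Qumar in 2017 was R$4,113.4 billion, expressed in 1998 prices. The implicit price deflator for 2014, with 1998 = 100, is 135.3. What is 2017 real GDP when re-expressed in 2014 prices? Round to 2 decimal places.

Real GDP in 2014 prices = Real GDP in 1998 prices × (P_2014/P_1998) = 4113.4 × 1.353 = 5565.43.

R$5,565.43 billion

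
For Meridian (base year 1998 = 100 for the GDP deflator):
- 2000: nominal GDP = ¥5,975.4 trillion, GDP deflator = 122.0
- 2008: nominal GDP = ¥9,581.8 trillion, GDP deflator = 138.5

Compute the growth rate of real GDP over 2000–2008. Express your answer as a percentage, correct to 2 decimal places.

41.25%

Deflate each year: 2000 → 5975.4/1.220 = 4897.87; 2008 → 9581.8/1.385 = 6918.27.
So real GDP changed by 6918.27/4897.87 − 1 = 0.4125, i.e. 41.25%.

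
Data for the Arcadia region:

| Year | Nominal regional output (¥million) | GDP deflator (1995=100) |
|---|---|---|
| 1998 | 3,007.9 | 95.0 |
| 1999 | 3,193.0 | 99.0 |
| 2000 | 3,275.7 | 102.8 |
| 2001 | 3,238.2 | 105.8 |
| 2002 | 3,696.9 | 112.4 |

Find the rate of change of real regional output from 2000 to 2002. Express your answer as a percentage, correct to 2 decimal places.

Real regional output 2000 = 3275.7/1.028 = 3186.48.
Real regional output 2002 = 3696.9/1.124 = 3289.06.
Change = 3289.06/3186.48 − 1 = 0.0322.

3.22%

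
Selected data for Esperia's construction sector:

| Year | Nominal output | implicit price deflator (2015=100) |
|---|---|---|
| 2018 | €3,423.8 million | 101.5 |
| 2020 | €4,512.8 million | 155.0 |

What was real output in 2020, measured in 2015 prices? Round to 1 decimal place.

Real output = Nominal / (implicit price deflator/100) = 4512.8 / 1.550 = 2911.48.

€2,911.5 million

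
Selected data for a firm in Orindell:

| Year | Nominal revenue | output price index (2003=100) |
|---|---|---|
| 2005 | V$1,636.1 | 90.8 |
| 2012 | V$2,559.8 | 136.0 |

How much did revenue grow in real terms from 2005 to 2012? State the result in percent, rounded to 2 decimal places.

Real revenue 2005 = 1636.1 / 0.908 = 1801.87.
Real revenue 2012 = 2559.8 / 1.360 = 1882.21.
Real growth = 1882.21 / 1801.87 − 1 = 0.0446.

4.46%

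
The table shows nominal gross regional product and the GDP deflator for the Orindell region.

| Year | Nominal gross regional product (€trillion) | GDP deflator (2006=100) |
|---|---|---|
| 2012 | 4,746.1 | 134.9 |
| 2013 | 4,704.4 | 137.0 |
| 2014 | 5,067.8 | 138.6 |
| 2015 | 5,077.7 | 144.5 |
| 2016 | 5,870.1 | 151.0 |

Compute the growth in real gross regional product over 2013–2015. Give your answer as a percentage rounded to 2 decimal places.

Real gross regional product 2013 = 4704.4/1.370 = 3433.87.
Real gross regional product 2015 = 5077.7/1.445 = 3513.98.
Change = 3513.98/3433.87 − 1 = 0.0233.

2.33%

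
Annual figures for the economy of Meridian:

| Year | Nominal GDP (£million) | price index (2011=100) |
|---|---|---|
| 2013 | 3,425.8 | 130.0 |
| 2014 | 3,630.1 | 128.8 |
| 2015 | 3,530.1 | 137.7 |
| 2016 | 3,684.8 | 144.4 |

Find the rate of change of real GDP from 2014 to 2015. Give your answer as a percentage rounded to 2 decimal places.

Real GDP 2014 = 3630.1/1.288 = 2818.40.
Real GDP 2015 = 3530.1/1.377 = 2563.62.
Change = 2563.62/2818.40 − 1 = -0.0904.

-9.04%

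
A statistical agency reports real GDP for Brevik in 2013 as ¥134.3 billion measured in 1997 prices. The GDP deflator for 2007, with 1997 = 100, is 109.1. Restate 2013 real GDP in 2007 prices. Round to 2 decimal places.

Real GDP in 2007 prices = Real GDP in 1997 prices × (P_2007/P_1997) = 134.3 × 1.091 = 146.52.

¥146.52 billion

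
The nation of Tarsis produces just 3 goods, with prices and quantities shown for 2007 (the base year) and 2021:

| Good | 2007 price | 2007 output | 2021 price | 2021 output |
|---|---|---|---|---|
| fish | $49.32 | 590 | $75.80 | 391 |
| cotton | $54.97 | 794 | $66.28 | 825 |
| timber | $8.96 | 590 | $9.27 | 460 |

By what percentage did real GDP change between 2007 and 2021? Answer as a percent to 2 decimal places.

Real GDP 2007 = Nominal GDP 2007 = 49.32·590 + 54.97·794 + 8.96·590 = 78031.38.
Real GDP 2021 (at 2007 prices) = 49.32·391 + 54.97·825 + 8.96·460 = 68755.97.
Real growth = 68755.97/78031.38 − 1 = -0.1189.

-11.89%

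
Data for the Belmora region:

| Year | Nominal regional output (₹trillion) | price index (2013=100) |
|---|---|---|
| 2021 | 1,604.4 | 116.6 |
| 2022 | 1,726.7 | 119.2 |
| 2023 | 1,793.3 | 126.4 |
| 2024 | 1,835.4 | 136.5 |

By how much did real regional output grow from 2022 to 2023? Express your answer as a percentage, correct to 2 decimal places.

-2.06%

Real regional output 2022 = 1726.7/1.192 = 1448.57.
Real regional output 2023 = 1793.3/1.264 = 1418.75.
Change = 1418.75/1448.57 − 1 = -0.0206.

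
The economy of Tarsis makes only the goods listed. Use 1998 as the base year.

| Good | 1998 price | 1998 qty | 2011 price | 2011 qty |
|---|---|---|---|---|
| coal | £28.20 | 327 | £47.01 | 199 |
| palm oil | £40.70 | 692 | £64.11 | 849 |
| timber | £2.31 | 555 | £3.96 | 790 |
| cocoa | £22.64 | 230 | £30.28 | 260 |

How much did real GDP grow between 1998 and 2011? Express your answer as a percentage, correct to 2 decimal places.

9.12%

Real GDP 1998 = Nominal GDP 1998 = 28.20·327 + 40.70·692 + 2.31·555 + 22.64·230 = 43875.05.
Real GDP 2011 (at 1998 prices) = 28.20·199 + 40.70·849 + 2.31·790 + 22.64·260 = 47877.40.
Real growth = 47877.40/43875.05 − 1 = 0.0912.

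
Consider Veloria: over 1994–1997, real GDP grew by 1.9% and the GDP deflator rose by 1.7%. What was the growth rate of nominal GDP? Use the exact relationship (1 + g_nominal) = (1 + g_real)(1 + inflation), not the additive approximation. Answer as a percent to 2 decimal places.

3.63%

(1 + g_nom) = (1 + g_real)(1 + π) = 1.0190 × 1.0170 = 1.03632.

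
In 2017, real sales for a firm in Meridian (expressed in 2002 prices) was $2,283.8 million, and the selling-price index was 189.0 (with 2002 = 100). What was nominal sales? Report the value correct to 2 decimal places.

$4,316.38 million

Nominal sales = Real × (selling-price index/100) = 2283.8 × 1.890 = 4316.38.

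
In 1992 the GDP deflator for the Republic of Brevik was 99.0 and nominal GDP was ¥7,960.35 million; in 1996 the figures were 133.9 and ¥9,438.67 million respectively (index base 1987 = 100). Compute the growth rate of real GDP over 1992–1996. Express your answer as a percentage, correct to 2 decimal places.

Real GDP 1992 = 7960.35 / 0.990 = 8040.76.
Real GDP 1996 = 9438.67 / 1.339 = 7049.04.
Real growth = 7049.04 / 8040.76 − 1 = -0.1233.

-12.33%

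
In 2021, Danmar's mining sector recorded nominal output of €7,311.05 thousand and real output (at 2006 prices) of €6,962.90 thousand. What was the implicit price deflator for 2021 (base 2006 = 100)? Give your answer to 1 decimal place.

implicit price deflator = (Nominal / Real) × 100 = 7311.05 / 6962.90 × 100 = 105.00.

105.0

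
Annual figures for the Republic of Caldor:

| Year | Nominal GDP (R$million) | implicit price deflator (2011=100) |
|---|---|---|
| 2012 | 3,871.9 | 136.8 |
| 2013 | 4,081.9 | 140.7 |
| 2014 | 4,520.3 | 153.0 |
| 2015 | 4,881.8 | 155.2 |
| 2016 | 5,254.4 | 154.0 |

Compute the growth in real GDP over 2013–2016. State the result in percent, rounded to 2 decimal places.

Real GDP 2013 = 4081.9/1.407 = 2901.14.
Real GDP 2016 = 5254.4/1.540 = 3411.95.
Change = 3411.95/2901.14 − 1 = 0.1761.

17.61%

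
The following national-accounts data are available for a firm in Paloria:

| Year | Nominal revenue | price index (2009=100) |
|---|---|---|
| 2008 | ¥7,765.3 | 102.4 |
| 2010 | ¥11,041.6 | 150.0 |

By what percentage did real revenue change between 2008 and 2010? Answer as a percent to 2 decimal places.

-2.93%

Deflate each year: 2008 → 7765.3/1.024 = 7583.30; 2010 → 11041.6/1.500 = 7361.07.
So real revenue changed by 7361.07/7583.30 − 1 = -0.0293, i.e. -2.93%.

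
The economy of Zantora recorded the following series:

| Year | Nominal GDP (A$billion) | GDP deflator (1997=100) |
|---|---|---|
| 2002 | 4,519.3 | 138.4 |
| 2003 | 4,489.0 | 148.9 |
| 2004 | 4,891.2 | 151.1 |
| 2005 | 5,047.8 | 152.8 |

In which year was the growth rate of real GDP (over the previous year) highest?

2003: real = 4489.0/1.489 = 3014.78; growth vs 2002 (3265.39) = -7.67%.
2004: real = 4891.2/1.511 = 3237.06; growth vs 2003 (3014.78) = 7.37%.
2005: real = 5047.8/1.528 = 3303.53; growth vs 2004 (3237.06) = 2.05%.

2004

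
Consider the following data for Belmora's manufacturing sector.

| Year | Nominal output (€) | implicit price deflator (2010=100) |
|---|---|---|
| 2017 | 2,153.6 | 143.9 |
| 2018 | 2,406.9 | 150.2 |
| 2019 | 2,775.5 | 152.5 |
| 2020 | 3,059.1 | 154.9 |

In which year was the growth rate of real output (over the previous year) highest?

2018: real = 2406.9/1.502 = 1602.46; growth vs 2017 (1496.59) = 7.07%.
2019: real = 2775.5/1.525 = 1820.00; growth vs 2018 (1602.46) = 13.58%.
2020: real = 3059.1/1.549 = 1974.89; growth vs 2019 (1820.00) = 8.51%.

2019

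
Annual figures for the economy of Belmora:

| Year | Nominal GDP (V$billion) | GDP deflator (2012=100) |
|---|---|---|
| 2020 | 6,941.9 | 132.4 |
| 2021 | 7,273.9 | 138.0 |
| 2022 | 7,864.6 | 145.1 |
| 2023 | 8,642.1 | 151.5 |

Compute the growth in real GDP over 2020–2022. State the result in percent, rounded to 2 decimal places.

Real GDP 2020 = 6941.9/1.324 = 5243.13.
Real GDP 2022 = 7864.6/1.451 = 5420.12.
Change = 5420.12/5243.13 − 1 = 0.0338.

3.38%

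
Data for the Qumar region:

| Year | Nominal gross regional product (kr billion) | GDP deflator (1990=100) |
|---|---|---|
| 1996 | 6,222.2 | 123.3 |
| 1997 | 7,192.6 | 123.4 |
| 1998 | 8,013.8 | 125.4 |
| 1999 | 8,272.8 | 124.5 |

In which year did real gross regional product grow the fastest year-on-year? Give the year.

1997: real = 7192.6/1.234 = 5828.69; growth vs 1996 (5046.39) = 15.50%.
1998: real = 8013.8/1.254 = 6390.59; growth vs 1997 (5828.69) = 9.64%.
1999: real = 8272.8/1.245 = 6644.82; growth vs 1998 (6390.59) = 3.98%.

1997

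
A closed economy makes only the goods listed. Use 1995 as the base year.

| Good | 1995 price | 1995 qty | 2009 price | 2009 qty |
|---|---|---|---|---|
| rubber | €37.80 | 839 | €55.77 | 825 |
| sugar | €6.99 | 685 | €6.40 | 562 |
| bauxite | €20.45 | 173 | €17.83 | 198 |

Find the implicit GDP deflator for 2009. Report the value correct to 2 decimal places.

135.68

Nominal GDP 2009 = 55.77·825 + 6.40·562 + 17.83·198 = 53137.39.
Real GDP 2009 (at 1995 prices) = 37.80·825 + 6.99·562 + 20.45·198 = 39162.48.
Deflator = Nominal/Real × 100 = 53137.39/39162.48 × 100 = 135.684.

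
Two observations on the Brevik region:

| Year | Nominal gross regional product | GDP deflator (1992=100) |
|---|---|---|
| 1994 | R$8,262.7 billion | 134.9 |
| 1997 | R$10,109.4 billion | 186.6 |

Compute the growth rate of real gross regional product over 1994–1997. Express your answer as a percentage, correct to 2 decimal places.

Deflate each year: 1994 → 8262.7/1.349 = 6125.06; 1997 → 10109.4/1.866 = 5417.68.
So real gross regional product changed by 5417.68/6125.06 − 1 = -0.1155, i.e. -11.55%.

-11.55%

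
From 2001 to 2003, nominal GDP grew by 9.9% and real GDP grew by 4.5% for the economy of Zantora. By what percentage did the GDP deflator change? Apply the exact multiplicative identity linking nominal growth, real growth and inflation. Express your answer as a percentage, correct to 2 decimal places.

(1 + g_nom) = (1 + g_real)(1 + π), so π = 1.0990 / 1.0450 − 1 = 0.05167.

5.17%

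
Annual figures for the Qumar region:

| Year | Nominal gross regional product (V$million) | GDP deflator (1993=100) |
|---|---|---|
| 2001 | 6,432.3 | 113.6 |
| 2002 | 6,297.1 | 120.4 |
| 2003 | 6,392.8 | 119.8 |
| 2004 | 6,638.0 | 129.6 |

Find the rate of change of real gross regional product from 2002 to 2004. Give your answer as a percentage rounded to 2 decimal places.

-2.07%

Real gross regional product 2002 = 6297.1/1.204 = 5230.15.
Real gross regional product 2004 = 6638.0/1.296 = 5121.91.
Change = 5121.91/5230.15 − 1 = -0.0207.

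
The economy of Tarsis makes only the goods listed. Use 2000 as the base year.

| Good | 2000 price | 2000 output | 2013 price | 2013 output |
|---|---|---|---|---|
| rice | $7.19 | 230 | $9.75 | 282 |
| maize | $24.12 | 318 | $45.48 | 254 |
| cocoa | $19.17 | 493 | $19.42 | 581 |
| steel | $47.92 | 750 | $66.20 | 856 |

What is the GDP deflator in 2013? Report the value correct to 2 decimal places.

136.38

Nominal GDP 2013 = 9.75·282 + 45.48·254 + 19.42·581 + 66.20·856 = 82251.64.
Real GDP 2013 (at 2000 prices) = 7.19·282 + 24.12·254 + 19.17·581 + 47.92·856 = 60311.35.
Deflator = Nominal/Real × 100 = 82251.64/60311.35 × 100 = 136.378.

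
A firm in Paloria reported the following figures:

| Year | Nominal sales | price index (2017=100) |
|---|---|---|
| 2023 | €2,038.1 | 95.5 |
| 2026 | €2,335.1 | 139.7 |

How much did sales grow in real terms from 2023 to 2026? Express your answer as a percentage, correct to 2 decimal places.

Deflate each year: 2023 → 2038.1/0.955 = 2134.14; 2026 → 2335.1/1.397 = 1671.51.
So real sales changed by 1671.51/2134.14 − 1 = -0.2168, i.e. -21.68%.

-21.68%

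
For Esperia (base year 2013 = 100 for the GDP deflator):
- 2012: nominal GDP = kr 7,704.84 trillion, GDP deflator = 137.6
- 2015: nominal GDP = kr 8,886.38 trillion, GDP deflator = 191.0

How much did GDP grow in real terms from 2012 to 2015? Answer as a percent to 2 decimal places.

-16.91%

Real GDP 2012 = 7704.84 / 1.376 = 5599.45.
Real GDP 2015 = 8886.38 / 1.910 = 4652.55.
Real growth = 4652.55 / 5599.45 − 1 = -0.1691.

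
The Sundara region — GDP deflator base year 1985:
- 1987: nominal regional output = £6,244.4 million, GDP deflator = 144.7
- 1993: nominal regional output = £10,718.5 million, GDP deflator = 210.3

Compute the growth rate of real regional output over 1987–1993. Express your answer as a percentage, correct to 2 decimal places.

18.11%

Real regional output 1987 = 6244.4 / 1.447 = 4315.41.
Real regional output 1993 = 10718.5 / 2.103 = 5096.77.
Real growth = 5096.77 / 4315.41 − 1 = 0.1811.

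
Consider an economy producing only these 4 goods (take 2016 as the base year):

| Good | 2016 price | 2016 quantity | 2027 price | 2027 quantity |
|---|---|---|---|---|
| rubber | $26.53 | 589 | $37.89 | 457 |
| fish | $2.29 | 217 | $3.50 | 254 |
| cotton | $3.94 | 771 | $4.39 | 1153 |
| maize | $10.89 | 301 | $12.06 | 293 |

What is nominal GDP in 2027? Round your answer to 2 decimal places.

Nominal GDP 2027 = Σ (p_2027 × q_2027) = 37.89·457 + 3.50·254 + 4.39·1153 + 12.06·293 = 26799.98.

$26799.98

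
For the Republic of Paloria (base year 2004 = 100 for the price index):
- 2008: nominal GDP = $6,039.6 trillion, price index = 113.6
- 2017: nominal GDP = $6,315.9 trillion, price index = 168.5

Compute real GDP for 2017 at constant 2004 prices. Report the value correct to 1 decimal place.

Real GDP = Nominal / (price index/100) = 6315.9 / 1.685 = 3748.31.

$3,748.3 trillion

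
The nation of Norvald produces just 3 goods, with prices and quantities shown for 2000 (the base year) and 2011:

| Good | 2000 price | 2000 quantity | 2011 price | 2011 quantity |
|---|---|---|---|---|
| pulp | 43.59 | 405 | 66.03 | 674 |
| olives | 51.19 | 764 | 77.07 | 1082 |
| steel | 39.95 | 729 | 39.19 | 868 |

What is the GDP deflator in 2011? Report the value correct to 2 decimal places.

135.55

Nominal GDP 2011 = 66.03·674 + 77.07·1082 + 39.19·868 = 161910.88.
Real GDP 2011 (at 2000 prices) = 43.59·674 + 51.19·1082 + 39.95·868 = 119443.84.
Deflator = Nominal/Real × 100 = 161910.88/119443.84 × 100 = 135.554.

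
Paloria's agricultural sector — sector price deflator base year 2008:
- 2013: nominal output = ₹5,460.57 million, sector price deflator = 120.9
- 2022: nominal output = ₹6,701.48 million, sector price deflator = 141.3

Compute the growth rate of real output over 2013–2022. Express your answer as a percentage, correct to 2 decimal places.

Real output 2013 = 5460.57 / 1.209 = 4516.60.
Real output 2022 = 6701.48 / 1.413 = 4742.73.
Real growth = 4742.73 / 4516.60 − 1 = 0.0501.

5.01%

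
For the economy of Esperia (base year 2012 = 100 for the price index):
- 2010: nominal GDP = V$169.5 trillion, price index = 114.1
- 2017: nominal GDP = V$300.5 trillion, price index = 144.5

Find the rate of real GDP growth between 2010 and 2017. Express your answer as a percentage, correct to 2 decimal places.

Real GDP 2010 = 169.5 / 1.141 = 148.55.
Real GDP 2017 = 300.5 / 1.445 = 207.96.
Real growth = 207.96 / 148.55 − 1 = 0.3999.

39.99%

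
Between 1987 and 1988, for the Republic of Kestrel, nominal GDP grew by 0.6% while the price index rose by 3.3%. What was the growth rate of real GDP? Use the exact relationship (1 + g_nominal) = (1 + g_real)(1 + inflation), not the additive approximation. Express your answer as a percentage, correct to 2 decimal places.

-2.61%

(1 + g_nom) = (1 + g_real)(1 + π), so g_real = 1.0060 / 1.0330 − 1 = -0.02614.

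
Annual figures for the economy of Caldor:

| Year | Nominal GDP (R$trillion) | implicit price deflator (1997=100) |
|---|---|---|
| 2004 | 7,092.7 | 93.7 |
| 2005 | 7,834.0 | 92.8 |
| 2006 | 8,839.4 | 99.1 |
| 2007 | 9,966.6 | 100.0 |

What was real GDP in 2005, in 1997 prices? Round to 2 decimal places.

R$8,441.81 trillion

Real GDP 2005 = 7834.0 / 0.928 = 8441.81.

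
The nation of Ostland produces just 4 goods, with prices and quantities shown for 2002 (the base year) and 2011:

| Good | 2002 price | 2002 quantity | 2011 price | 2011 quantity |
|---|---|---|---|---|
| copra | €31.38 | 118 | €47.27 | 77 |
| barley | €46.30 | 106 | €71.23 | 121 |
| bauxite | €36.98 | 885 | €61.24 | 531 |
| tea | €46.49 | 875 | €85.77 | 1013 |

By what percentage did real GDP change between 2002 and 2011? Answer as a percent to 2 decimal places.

-8.86%

Real GDP 2002 = Nominal GDP 2002 = 31.38·118 + 46.30·106 + 36.98·885 + 46.49·875 = 82016.69.
Real GDP 2011 (at 2002 prices) = 31.38·77 + 46.30·121 + 36.98·531 + 46.49·1013 = 74749.31.
Real growth = 74749.31/82016.69 − 1 = -0.0886.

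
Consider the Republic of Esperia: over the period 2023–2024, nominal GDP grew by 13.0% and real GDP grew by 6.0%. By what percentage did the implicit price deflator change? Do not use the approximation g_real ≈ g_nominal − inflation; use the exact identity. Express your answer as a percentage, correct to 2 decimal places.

(1 + g_nom) = (1 + g_real)(1 + π), so π = 1.1300 / 1.0600 − 1 = 0.06604.

6.60%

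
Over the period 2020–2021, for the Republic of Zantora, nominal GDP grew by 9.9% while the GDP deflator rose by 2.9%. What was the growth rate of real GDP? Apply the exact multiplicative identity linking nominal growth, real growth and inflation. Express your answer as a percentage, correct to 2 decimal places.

(1 + g_nom) = (1 + g_real)(1 + π), so g_real = 1.0990 / 1.0290 − 1 = 0.06803.

6.80%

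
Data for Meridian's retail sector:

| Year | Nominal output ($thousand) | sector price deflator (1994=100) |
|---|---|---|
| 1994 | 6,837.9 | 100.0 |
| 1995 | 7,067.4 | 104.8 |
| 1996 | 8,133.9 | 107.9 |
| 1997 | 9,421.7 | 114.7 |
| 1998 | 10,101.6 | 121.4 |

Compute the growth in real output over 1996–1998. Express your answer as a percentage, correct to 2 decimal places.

10.38%

Real output 1996 = 8133.9/1.079 = 7538.37.
Real output 1998 = 10101.6/1.214 = 8320.92.
Change = 8320.92/7538.37 − 1 = 0.1038.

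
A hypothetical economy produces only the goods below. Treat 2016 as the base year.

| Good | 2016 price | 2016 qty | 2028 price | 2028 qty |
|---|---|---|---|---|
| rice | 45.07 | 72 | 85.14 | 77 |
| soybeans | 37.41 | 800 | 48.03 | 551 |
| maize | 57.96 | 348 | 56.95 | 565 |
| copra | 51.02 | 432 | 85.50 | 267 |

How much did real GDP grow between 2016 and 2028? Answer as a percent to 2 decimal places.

-6.54%

Real GDP 2016 = Nominal GDP 2016 = 45.07·72 + 37.41·800 + 57.96·348 + 51.02·432 = 75383.76.
Real GDP 2028 (at 2016 prices) = 45.07·77 + 37.41·551 + 57.96·565 + 51.02·267 = 70453.04.
Real growth = 70453.04/75383.76 − 1 = -0.0654.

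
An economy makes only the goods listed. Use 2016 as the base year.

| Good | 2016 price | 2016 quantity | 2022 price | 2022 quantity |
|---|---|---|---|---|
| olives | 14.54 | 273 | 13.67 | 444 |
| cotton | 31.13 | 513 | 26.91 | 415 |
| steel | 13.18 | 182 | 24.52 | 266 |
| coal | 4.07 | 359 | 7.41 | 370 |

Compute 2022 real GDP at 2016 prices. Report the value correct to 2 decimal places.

Real GDP 2022 = Σ (p_2016 × q_2022) = 14.54·444 + 31.13·415 + 13.18·266 + 4.07·370 = 24386.49.

24386.49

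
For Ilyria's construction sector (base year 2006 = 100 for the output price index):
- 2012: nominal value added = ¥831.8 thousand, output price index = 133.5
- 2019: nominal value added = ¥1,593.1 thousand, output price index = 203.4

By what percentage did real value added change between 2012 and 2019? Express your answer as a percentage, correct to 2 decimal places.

25.71%

Deflate each year: 2012 → 831.8/1.335 = 623.07; 2019 → 1593.1/2.034 = 783.24.
So real value added changed by 783.24/623.07 − 1 = 0.2571, i.e. 25.71%.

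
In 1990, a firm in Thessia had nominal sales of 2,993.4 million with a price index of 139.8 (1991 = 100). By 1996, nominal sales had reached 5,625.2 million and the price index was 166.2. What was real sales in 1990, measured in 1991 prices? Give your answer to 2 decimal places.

2,141.20 million

Real sales = Nominal / (price index/100) = 2993.4 / 1.398 = 2141.20.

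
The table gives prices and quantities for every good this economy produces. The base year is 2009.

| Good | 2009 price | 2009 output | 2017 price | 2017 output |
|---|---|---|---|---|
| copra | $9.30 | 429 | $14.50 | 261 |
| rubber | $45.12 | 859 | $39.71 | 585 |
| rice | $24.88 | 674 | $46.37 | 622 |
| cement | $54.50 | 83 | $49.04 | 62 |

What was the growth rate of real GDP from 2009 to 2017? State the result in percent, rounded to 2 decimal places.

Real GDP 2009 = Nominal GDP 2009 = 9.30·429 + 45.12·859 + 24.88·674 + 54.50·83 = 64040.40.
Real GDP 2017 (at 2009 prices) = 9.30·261 + 45.12·585 + 24.88·622 + 54.50·62 = 47676.86.
Real growth = 47676.86/64040.40 − 1 = -0.2555.

-25.55%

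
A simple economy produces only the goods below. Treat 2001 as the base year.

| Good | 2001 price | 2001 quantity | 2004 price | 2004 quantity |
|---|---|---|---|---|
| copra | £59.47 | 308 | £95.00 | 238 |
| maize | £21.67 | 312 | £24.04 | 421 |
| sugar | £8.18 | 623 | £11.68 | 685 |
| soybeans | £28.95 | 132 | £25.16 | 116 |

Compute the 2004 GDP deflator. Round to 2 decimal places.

Nominal GDP 2004 = 95.00·238 + 24.04·421 + 11.68·685 + 25.16·116 = 43650.20.
Real GDP 2004 (at 2001 prices) = 59.47·238 + 21.67·421 + 8.18·685 + 28.95·116 = 32238.43.
Deflator = Nominal/Real × 100 = 43650.20/32238.43 × 100 = 135.398.

135.40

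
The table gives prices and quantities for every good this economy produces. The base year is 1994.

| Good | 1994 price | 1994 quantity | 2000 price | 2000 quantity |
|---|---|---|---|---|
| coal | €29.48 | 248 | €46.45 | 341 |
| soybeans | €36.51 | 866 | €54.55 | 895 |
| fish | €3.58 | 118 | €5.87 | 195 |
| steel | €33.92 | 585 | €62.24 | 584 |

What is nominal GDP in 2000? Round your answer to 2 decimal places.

Nominal GDP 2000 = Σ (p_2000 × q_2000) = 46.45·341 + 54.55·895 + 5.87·195 + 62.24·584 = 102154.51.

€102154.51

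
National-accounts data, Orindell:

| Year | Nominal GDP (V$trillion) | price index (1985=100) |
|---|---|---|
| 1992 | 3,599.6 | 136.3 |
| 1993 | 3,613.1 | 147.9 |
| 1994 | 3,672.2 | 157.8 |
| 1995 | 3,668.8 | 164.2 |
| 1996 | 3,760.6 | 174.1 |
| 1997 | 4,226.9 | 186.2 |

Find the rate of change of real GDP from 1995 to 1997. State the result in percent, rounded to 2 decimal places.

Real GDP 1995 = 3668.8/1.642 = 2234.35.
Real GDP 1997 = 4226.9/1.862 = 2270.09.
Change = 2270.09/2234.35 − 1 = 0.0160.

1.60%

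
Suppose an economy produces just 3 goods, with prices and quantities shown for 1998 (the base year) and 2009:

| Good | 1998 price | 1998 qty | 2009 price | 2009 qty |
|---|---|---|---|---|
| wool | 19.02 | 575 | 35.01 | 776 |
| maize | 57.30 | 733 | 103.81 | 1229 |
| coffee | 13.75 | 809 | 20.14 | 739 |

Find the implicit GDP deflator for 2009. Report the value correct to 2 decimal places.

Nominal GDP 2009 = 35.01·776 + 103.81·1229 + 20.14·739 = 169633.71.
Real GDP 2009 (at 1998 prices) = 19.02·776 + 57.30·1229 + 13.75·739 = 95342.47.
Deflator = Nominal/Real × 100 = 169633.71/95342.47 × 100 = 177.920.

177.92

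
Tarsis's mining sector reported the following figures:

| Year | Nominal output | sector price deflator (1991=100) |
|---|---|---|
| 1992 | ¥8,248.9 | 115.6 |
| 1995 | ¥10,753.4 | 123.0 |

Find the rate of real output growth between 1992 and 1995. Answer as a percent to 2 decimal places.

22.52%

Real output 1992 = 8248.9 / 1.156 = 7135.73.
Real output 1995 = 10753.4 / 1.230 = 8742.60.
Real growth = 8742.60 / 7135.73 − 1 = 0.2252.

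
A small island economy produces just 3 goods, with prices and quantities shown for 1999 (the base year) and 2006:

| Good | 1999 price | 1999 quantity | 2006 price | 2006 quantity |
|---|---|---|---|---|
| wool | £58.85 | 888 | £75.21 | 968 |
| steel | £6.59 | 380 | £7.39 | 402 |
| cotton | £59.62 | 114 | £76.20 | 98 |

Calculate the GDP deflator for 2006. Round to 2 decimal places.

127.17

Nominal GDP 2006 = 75.21·968 + 7.39·402 + 76.20·98 = 83241.66.
Real GDP 2006 (at 1999 prices) = 58.85·968 + 6.59·402 + 59.62·98 = 65458.74.
Deflator = Nominal/Real × 100 = 83241.66/65458.74 × 100 = 127.167.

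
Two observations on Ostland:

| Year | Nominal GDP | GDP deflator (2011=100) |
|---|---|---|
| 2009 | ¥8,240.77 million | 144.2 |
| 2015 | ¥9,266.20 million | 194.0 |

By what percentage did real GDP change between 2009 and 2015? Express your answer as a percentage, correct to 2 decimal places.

Real GDP 2009 = 8240.77 / 1.442 = 5714.82.
Real GDP 2015 = 9266.20 / 1.940 = 4776.39.
Real growth = 4776.39 / 5714.82 − 1 = -0.1642.

-16.42%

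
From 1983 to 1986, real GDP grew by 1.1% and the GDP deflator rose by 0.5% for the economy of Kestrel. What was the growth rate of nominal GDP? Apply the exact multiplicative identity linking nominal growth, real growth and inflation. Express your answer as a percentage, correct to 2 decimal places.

1.61%

(1 + g_nom) = (1 + g_real)(1 + π) = 1.0110 × 1.0050 = 1.01606.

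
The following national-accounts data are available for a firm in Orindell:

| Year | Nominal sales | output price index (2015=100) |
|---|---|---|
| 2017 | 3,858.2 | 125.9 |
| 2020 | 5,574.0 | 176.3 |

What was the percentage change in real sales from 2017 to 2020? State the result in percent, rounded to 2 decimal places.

Real sales 2017 = 3858.2 / 1.259 = 3064.50.
Real sales 2020 = 5574.0 / 1.763 = 3161.66.
Real growth = 3161.66 / 3064.50 − 1 = 0.0317.

3.17%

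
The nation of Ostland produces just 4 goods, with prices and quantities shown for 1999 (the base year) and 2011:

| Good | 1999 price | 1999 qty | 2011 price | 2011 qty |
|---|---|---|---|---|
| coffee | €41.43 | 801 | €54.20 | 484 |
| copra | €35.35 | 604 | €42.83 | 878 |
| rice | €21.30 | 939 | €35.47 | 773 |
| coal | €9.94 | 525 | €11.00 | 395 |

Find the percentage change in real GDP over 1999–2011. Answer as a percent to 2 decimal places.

Real GDP 1999 = Nominal GDP 1999 = 41.43·801 + 35.35·604 + 21.30·939 + 9.94·525 = 79756.03.
Real GDP 2011 (at 1999 prices) = 41.43·484 + 35.35·878 + 21.30·773 + 9.94·395 = 71480.62.
Real growth = 71480.62/79756.03 − 1 = -0.1038.

-10.38%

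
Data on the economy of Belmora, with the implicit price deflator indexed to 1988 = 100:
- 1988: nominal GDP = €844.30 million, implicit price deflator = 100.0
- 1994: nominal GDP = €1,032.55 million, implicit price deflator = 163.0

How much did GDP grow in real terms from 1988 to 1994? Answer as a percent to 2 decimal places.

-24.97%

Real GDP 1988 = 844.30 / 1.000 = 844.30.
Real GDP 1994 = 1032.55 / 1.630 = 633.47.
Real growth = 633.47 / 844.30 − 1 = -0.2497.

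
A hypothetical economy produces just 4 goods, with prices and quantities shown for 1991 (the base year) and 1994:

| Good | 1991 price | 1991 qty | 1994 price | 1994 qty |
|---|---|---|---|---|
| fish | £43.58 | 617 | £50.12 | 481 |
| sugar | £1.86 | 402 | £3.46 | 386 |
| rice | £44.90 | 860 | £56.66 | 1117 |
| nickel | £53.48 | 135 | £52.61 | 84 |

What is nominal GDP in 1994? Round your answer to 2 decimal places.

£93151.74

Nominal GDP 1994 = Σ (p_1994 × q_1994) = 50.12·481 + 3.46·386 + 56.66·1117 + 52.61·84 = 93151.74.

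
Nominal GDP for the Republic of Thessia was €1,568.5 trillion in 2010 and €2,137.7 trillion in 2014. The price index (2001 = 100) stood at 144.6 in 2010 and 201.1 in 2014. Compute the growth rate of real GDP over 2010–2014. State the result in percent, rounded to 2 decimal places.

-2.00%

Real GDP 2010 = 1568.5 / 1.446 = 1084.72.
Real GDP 2014 = 2137.7 / 2.011 = 1063.00.
Real growth = 1063.00 / 1084.72 − 1 = -0.0200.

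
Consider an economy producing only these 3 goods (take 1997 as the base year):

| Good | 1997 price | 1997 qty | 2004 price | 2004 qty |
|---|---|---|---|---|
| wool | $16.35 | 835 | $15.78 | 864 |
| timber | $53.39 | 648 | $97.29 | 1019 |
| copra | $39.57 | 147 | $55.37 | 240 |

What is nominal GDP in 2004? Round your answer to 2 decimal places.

$126061.23

Nominal GDP 2004 = Σ (p_2004 × q_2004) = 15.78·864 + 97.29·1019 + 55.37·240 = 126061.23.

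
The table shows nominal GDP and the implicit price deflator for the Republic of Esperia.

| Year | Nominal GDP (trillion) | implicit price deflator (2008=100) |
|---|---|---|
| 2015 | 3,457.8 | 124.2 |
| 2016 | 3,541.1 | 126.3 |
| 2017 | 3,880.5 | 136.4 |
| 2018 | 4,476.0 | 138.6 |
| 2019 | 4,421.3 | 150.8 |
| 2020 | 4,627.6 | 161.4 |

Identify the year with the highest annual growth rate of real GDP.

2018

2016: real = 3541.1/1.263 = 2803.72; growth vs 2015 (2784.06) = 0.71%.
2017: real = 3880.5/1.364 = 2844.94; growth vs 2016 (2803.72) = 1.47%.
2018: real = 4476.0/1.386 = 3229.44; growth vs 2017 (2844.94) = 13.52%.
2019: real = 4421.3/1.508 = 2931.90; growth vs 2018 (3229.44) = -9.21%.
2020: real = 4627.6/1.614 = 2867.16; growth vs 2019 (2931.90) = -2.21%.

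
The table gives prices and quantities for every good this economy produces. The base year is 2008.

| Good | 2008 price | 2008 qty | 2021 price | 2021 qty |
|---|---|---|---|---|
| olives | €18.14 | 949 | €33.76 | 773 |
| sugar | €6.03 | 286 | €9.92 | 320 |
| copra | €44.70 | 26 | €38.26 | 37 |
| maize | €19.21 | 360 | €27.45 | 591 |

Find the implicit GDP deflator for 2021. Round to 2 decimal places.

Nominal GDP 2021 = 33.76·773 + 9.92·320 + 38.26·37 + 27.45·591 = 46909.45.
Real GDP 2021 (at 2008 prices) = 18.14·773 + 6.03·320 + 44.70·37 + 19.21·591 = 28958.83.
Deflator = Nominal/Real × 100 = 46909.45/28958.83 × 100 = 161.987.

161.99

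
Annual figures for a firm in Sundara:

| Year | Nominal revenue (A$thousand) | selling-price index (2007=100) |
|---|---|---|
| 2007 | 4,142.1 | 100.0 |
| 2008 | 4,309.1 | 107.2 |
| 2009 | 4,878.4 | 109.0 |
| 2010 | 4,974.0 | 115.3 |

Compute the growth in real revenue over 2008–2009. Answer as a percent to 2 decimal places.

Real revenue 2008 = 4309.1/1.072 = 4019.68.
Real revenue 2009 = 4878.4/1.090 = 4475.60.
Change = 4475.60/4019.68 − 1 = 0.1134.

11.34%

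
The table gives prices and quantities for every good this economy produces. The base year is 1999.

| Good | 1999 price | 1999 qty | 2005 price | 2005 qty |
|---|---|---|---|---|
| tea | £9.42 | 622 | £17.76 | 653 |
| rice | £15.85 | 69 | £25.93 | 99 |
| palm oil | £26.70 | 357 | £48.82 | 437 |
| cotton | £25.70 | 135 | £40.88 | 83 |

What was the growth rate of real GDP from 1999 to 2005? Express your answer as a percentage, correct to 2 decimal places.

7.85%

Real GDP 1999 = Nominal GDP 1999 = 9.42·622 + 15.85·69 + 26.70·357 + 25.70·135 = 19954.29.
Real GDP 2005 (at 1999 prices) = 9.42·653 + 15.85·99 + 26.70·437 + 25.70·83 = 21521.41.
Real growth = 21521.41/19954.29 − 1 = 0.0785.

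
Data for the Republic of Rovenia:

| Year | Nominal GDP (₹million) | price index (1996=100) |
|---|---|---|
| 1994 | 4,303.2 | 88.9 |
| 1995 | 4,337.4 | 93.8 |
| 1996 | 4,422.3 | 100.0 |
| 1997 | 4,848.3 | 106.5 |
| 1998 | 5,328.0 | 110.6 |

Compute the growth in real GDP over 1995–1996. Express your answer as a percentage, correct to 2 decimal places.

-4.36%

Real GDP 1995 = 4337.4/0.938 = 4624.09.
Real GDP 1996 = 4422.3/1.000 = 4422.30.
Change = 4422.30/4624.09 − 1 = -0.0436.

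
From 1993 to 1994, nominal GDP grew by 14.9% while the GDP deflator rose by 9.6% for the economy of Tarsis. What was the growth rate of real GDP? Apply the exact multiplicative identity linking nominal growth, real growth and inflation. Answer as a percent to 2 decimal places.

(1 + g_nom) = (1 + g_real)(1 + π), so g_real = 1.1490 / 1.0960 − 1 = 0.04836.

4.84%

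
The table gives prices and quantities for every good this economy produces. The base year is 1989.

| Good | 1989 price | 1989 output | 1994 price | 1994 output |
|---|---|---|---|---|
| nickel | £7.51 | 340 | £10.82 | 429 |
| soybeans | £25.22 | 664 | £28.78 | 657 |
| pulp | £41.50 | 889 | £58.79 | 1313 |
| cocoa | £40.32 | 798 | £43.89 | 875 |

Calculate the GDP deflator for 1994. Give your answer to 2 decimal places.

Nominal GDP 1994 = 10.82·429 + 28.78·657 + 58.79·1313 + 43.89·875 = 139145.26.
Real GDP 1994 (at 1989 prices) = 7.51·429 + 25.22·657 + 41.50·1313 + 40.32·875 = 109560.83.
Deflator = Nominal/Real × 100 = 139145.26/109560.83 × 100 = 127.003.

127.00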